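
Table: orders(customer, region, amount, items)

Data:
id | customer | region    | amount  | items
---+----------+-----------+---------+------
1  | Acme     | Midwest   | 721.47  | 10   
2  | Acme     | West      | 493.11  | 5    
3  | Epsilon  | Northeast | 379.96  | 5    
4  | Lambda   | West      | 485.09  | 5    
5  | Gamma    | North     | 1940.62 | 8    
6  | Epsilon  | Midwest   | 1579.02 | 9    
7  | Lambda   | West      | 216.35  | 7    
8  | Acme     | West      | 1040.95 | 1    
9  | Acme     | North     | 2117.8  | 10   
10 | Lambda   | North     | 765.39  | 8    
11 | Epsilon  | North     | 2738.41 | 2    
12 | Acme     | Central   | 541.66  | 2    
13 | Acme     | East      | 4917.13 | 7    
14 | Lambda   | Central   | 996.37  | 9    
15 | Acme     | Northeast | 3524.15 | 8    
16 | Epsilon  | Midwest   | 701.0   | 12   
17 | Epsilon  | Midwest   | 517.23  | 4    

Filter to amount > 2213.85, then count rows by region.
SELECT region, COUNT(*)
FROM orders
WHERE amount > 2213.85
GROUP BY region

Note: WHERE filters rows before grouping.

Result:
  East: 1
  North: 1
  Northeast: 1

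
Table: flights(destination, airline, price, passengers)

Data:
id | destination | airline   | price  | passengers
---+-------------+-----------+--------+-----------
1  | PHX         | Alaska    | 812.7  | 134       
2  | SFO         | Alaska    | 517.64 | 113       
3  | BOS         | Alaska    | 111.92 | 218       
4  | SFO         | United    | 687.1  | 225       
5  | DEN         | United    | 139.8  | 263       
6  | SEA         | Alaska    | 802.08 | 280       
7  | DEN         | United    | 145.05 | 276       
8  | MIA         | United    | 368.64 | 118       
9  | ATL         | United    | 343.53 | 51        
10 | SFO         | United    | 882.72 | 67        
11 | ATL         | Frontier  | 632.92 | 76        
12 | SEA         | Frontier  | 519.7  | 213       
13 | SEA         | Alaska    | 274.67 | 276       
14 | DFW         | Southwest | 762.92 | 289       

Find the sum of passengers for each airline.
SELECT airline, SUM(passengers) as result
FROM flights
GROUP BY airline

Result:
  Alaska: 1021
  Frontier: 289
  Southwest: 289
  United: 1000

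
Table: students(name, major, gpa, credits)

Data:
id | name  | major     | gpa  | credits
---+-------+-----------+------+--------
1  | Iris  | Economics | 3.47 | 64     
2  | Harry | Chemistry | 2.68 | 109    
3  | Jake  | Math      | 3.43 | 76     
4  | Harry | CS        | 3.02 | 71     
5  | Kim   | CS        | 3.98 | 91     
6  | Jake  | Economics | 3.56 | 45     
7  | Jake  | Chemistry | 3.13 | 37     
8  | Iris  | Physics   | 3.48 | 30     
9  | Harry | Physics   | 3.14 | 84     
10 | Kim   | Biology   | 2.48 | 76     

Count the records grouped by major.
SELECT major, COUNT(*) as count
FROM students
GROUP BY major

Result:
  Biology: 1
  CS: 2
  Chemistry: 2
  Economics: 2
  Math: 1
  Physics: 2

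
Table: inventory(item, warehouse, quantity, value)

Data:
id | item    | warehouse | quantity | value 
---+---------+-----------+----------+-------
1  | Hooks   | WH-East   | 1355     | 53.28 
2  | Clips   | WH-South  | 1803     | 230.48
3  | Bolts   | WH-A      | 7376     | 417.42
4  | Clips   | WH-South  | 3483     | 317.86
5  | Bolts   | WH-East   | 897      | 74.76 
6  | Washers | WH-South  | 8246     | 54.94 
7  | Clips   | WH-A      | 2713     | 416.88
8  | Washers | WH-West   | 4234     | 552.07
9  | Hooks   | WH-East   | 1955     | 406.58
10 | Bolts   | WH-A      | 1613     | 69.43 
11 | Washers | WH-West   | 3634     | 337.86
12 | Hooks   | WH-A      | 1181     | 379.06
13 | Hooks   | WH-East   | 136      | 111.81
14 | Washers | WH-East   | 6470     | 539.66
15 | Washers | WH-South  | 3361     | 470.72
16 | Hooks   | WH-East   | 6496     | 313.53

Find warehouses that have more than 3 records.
SELECT warehouse, COUNT(*) as cnt
FROM inventory
GROUP BY warehouse
HAVING COUNT(*) > 3

Result:
  WH-A: 4
  WH-East: 6
  WH-South: 4

Note: HAVING filters groups after aggregation, WHERE filters rows before.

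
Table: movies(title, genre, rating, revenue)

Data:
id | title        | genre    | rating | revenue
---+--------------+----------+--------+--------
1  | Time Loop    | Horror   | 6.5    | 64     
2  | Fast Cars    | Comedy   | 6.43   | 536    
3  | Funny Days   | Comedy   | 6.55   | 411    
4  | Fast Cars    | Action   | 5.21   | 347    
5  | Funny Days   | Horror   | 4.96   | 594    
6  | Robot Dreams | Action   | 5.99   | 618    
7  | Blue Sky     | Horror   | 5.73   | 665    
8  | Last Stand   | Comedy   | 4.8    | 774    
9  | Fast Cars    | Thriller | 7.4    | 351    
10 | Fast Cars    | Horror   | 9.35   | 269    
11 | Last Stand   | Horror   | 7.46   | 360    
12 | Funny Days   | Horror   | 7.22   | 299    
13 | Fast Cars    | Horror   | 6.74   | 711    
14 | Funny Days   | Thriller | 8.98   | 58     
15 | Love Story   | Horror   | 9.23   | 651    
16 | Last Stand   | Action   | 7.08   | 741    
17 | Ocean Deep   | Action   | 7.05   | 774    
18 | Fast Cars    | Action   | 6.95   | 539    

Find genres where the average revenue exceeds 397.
SELECT genre, AVG(revenue)
FROM movies
GROUP BY genre
HAVING AVG(revenue) > 397

Result:
  Action: avg=603.80
  Comedy: avg=573.67
  Horror: avg=451.63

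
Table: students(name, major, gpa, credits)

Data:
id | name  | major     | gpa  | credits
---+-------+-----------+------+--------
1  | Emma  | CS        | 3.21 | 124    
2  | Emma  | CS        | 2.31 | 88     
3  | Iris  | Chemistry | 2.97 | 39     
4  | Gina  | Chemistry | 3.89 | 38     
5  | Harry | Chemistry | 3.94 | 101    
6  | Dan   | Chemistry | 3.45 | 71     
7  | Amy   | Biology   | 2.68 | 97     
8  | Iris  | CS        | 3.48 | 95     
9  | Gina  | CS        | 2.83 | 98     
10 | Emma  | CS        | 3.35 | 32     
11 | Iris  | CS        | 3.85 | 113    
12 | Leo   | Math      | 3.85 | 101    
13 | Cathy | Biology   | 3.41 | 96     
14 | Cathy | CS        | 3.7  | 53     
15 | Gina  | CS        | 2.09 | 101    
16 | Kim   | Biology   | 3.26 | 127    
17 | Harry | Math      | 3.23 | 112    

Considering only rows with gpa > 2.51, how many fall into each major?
SELECT major, COUNT(*)
FROM students
WHERE gpa > 2.51
GROUP BY major

Note: WHERE filters rows before grouping.

Result:
  Biology: 3
  CS: 6
  Chemistry: 4
  Math: 2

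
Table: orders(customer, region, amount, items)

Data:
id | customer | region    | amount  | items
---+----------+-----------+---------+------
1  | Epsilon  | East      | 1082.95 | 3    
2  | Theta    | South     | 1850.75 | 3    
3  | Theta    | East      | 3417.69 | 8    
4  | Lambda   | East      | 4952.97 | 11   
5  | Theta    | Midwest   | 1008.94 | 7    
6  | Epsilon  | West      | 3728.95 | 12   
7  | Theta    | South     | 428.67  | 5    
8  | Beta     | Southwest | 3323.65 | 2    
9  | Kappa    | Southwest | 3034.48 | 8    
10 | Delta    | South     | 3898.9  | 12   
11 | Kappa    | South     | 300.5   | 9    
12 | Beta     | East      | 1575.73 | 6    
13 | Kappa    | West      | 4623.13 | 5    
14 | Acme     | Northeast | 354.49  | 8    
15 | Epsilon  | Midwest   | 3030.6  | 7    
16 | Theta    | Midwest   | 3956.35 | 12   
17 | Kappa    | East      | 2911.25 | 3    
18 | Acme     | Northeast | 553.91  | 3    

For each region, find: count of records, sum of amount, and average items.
SELECT region,
       COUNT(*) as cnt,
       SUM(amount) as total_amount,
       AVG(items) as avg_items
FROM orders
GROUP BY region

Result:
  East: 5 records, 13940.59 total amount, 6.20 avg items
  Midwest: 3 records, 7995.89 total amount, 8.67 avg items
  Northeast: 2 records, 908.40 total amount, 5.50 avg items
  South: 4 records, 6478.82 total amount, 7.25 avg items
  Southwest: 2 records, 6358.13 total amount, 5.00 avg items
  West: 2 records, 8352.08 total amount, 8.50 avg items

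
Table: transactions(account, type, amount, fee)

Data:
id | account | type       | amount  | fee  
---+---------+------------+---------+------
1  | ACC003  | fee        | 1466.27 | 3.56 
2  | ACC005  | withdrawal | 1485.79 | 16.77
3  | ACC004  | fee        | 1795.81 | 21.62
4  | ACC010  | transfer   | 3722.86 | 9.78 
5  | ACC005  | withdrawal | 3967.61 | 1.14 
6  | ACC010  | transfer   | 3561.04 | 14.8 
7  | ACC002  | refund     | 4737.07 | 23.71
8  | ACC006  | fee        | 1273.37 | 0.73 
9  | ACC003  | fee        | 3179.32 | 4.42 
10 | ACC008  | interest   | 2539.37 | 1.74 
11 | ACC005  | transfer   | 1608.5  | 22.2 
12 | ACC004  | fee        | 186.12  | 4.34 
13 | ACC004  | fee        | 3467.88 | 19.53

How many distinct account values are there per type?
SELECT type, COUNT(DISTINCT account)
FROM transactions
GROUP BY type

Result:
  fee: 3 distinct
  interest: 1 distinct
  refund: 1 distinct
  transfer: 2 distinct
  withdrawal: 1 distinct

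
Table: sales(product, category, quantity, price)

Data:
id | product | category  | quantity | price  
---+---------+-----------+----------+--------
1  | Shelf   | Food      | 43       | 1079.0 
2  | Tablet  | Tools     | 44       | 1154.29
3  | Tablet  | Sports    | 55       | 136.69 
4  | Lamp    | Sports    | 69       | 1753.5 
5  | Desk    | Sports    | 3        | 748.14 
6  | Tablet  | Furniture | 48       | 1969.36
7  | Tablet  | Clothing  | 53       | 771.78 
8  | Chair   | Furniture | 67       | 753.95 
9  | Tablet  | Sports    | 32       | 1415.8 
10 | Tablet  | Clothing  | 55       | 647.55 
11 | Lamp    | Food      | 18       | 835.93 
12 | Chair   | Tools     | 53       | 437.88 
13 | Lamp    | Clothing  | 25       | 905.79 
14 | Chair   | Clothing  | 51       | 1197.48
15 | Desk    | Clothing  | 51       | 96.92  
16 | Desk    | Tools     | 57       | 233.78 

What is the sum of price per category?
SELECT category, SUM(price) as result
FROM sales
GROUP BY category

Result:
  Clothing: 3619.52
  Food: 1914.93
  Furniture: 2723.31
  Sports: 4054.13
  Tools: 1825.95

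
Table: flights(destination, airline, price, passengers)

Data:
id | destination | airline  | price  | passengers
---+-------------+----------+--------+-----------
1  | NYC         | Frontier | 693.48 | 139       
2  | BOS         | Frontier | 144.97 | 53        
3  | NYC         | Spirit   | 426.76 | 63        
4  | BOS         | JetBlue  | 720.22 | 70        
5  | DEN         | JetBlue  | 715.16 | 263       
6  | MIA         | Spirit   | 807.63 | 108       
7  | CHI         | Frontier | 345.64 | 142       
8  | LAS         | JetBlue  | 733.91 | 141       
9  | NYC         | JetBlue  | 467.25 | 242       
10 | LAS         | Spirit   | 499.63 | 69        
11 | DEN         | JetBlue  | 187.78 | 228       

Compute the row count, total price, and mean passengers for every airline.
SELECT airline,
       COUNT(*) as cnt,
       SUM(price) as total_price,
       AVG(passengers) as avg_passengers
FROM flights
GROUP BY airline

Result:
  Frontier: 3 records, 1184.09 total price, 111.33 avg passengers
  JetBlue: 5 records, 2824.32 total price, 188.80 avg passengers
  Spirit: 3 records, 1734.02 total price, 80.00 avg passengers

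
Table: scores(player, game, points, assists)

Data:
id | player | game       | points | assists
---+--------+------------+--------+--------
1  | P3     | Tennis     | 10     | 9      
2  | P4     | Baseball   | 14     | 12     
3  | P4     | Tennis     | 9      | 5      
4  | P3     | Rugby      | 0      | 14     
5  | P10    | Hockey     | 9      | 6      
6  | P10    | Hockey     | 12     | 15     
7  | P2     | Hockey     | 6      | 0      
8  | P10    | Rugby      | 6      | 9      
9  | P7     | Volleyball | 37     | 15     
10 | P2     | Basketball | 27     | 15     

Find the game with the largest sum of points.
SELECT game, SUM(points) as val
FROM scores
GROUP BY game
ORDER BY val DESC
LIMIT 1

Result: Volleyball with sum(points) = 37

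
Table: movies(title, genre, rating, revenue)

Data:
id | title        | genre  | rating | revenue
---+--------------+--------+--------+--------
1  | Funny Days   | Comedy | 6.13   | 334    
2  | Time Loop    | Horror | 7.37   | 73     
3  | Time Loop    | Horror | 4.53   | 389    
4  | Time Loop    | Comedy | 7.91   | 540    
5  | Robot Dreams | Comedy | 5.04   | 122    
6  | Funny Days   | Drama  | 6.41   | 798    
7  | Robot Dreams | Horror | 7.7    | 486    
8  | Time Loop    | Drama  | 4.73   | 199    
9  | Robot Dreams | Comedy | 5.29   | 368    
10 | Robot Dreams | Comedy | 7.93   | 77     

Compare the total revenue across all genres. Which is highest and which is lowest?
SELECT genre, SUM(revenue)
FROM movies
GROUP BY genre
ORDER BY SUM(revenue)

All groups:
  Horror: 948
  Drama: 997
  Comedy: 1441

Highest: Comedy (1441)
Lowest: Horror (948)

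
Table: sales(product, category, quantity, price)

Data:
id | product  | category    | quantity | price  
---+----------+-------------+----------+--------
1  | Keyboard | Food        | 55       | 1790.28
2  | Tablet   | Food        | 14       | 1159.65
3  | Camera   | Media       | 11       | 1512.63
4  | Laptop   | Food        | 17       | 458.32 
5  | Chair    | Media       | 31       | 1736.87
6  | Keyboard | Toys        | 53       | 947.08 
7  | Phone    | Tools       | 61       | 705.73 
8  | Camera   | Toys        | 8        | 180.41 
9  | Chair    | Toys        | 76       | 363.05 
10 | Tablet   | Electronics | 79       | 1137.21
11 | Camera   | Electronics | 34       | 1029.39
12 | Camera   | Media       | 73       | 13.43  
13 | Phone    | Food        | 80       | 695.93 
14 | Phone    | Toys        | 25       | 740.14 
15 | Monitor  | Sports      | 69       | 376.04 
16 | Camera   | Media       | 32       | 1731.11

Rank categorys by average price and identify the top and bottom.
SELECT category, AVG(price)
FROM sales
GROUP BY category
ORDER BY AVG(price)

All groups:
  Sports: 376.04
  Toys: 557.67
  Tools: 705.73
  Food: 1026.05
  Electronics: 1083.30
  Media: 1248.51

Highest: Media (1248.51)
Lowest: Sports (376.04)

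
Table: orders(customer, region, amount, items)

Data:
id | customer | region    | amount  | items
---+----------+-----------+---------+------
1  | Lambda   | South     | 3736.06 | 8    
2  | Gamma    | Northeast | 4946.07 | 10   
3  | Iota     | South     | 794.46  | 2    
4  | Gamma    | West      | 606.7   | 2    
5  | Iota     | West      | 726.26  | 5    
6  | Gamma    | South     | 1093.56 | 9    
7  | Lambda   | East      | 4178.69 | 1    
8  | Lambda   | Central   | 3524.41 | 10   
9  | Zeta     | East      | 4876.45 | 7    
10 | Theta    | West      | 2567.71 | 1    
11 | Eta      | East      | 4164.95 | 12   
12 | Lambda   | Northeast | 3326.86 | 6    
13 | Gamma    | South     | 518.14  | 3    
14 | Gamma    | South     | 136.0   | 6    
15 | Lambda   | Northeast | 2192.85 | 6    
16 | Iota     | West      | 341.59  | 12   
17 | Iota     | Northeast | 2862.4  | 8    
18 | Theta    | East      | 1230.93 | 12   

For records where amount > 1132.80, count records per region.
SELECT region, COUNT(*)
FROM orders
WHERE amount > 1132.80
GROUP BY region

Note: WHERE filters rows before grouping.

Result:
  Central: 1
  East: 4
  Northeast: 4
  South: 1
  West: 1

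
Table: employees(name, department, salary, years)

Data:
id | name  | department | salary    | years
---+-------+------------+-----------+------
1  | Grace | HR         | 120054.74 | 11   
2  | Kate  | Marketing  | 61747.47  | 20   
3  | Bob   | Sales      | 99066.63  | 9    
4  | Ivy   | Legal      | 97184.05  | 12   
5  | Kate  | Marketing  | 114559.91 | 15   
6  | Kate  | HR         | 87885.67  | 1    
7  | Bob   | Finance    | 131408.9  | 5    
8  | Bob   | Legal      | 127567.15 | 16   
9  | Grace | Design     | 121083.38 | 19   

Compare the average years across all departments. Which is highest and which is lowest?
SELECT department, AVG(years)
FROM employees
GROUP BY department
ORDER BY AVG(years)

All groups:
  Finance: 5.00
  HR: 6.00
  Sales: 9.00
  Legal: 14.00
  Marketing: 17.50
  Design: 19.00

Highest: Design (19.00)
Lowest: Finance (5.00)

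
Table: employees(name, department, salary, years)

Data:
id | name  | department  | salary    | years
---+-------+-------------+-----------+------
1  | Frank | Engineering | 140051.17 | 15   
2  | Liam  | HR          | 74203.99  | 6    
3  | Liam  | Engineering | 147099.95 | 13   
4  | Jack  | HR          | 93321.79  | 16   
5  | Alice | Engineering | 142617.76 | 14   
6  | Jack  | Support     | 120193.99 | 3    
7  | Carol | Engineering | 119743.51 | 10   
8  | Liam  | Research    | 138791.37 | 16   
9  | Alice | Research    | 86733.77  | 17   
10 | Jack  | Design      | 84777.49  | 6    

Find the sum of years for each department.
SELECT department, SUM(years) as result
FROM employees
GROUP BY department

Result:
  Design: 6
  Engineering: 52
  HR: 22
  Research: 33
  Support: 3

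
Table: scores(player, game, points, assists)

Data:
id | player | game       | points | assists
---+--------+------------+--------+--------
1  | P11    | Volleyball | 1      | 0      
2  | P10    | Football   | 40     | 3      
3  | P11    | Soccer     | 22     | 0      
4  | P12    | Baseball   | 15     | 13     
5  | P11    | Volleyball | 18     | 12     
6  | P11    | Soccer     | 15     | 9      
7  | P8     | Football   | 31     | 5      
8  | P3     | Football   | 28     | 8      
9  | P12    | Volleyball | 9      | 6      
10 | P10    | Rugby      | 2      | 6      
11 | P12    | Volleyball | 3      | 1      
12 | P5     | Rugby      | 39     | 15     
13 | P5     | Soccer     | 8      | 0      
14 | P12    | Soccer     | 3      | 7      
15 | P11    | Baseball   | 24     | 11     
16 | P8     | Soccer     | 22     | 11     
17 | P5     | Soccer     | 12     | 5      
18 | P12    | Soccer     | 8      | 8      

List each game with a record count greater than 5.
SELECT game, COUNT(*) as cnt
FROM scores
GROUP BY game
HAVING COUNT(*) > 5

Result:
  Soccer: 7

Note: HAVING filters groups after aggregation, WHERE filters rows before.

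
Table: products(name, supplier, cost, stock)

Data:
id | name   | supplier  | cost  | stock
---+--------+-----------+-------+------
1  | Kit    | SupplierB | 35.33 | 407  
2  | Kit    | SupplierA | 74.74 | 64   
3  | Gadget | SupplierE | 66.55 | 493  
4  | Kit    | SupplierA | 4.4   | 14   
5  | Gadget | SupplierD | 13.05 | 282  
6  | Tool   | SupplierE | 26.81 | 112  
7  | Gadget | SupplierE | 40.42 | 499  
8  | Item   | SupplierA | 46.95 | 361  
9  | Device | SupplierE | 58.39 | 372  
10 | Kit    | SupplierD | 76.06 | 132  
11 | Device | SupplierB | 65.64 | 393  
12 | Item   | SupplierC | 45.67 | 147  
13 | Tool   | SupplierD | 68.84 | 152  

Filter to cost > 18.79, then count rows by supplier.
SELECT supplier, COUNT(*)
FROM products
WHERE cost > 18.79
GROUP BY supplier

Note: WHERE filters rows before grouping.

Result:
  SupplierA: 2
  SupplierB: 2
  SupplierC: 1
  SupplierD: 2
  SupplierE: 4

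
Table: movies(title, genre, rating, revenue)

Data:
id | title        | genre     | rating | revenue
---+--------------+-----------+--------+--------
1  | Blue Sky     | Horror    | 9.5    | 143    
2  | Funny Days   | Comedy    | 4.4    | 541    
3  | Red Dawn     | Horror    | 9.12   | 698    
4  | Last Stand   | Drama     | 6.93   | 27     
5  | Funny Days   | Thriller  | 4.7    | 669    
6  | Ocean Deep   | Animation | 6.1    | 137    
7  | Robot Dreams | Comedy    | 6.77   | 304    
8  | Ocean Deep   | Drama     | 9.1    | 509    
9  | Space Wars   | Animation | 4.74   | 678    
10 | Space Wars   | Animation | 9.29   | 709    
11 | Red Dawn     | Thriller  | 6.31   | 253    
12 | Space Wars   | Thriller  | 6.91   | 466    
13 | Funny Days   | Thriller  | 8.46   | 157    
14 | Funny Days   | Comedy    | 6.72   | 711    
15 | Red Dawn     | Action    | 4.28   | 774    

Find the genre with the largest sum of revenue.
SELECT genre, SUM(revenue) as val
FROM movies
GROUP BY genre
ORDER BY val DESC
LIMIT 1

Result: Comedy with sum(revenue) = 1556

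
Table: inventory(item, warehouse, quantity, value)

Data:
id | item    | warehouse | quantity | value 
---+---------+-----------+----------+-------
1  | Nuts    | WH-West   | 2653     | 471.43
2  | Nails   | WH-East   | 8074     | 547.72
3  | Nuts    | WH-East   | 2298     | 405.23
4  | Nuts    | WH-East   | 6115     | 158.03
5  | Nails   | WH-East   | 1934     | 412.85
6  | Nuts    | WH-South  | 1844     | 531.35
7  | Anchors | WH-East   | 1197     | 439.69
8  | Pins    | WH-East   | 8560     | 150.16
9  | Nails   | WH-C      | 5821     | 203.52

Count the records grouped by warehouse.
SELECT warehouse, COUNT(*) as count
FROM inventory
GROUP BY warehouse

Result:
  WH-C: 1
  WH-East: 6
  WH-South: 1
  WH-West: 1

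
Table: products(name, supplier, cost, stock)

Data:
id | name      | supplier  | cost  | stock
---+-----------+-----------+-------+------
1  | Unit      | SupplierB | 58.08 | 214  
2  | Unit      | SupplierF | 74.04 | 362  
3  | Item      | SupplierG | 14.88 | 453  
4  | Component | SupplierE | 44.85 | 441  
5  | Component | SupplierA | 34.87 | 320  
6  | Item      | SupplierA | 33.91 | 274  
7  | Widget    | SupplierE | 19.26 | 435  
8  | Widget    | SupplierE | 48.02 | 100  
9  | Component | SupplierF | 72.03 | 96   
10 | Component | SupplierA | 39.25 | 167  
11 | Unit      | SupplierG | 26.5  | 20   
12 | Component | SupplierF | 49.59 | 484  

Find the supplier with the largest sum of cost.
SELECT supplier, SUM(cost) as val
FROM products
GROUP BY supplier
ORDER BY val DESC
LIMIT 1

Result: SupplierF with sum(cost) = 195.66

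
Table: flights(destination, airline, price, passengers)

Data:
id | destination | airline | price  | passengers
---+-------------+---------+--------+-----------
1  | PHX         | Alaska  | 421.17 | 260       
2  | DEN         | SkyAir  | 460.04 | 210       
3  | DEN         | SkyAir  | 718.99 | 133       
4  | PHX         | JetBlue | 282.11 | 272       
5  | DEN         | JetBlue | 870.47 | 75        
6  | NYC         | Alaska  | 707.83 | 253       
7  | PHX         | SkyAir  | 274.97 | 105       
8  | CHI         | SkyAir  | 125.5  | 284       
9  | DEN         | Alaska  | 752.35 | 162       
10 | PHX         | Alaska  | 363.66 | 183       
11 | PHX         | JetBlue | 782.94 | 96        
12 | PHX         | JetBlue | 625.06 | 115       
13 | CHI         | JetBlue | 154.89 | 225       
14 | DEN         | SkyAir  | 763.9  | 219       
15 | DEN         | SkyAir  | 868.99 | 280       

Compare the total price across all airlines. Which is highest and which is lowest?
SELECT airline, SUM(price)
FROM flights
GROUP BY airline
ORDER BY SUM(price)

All groups:
  Alaska: 2245.01
  JetBlue: 2715.47
  SkyAir: 3212.39

Highest: SkyAir (3212.39)
Lowest: Alaska (2245.01)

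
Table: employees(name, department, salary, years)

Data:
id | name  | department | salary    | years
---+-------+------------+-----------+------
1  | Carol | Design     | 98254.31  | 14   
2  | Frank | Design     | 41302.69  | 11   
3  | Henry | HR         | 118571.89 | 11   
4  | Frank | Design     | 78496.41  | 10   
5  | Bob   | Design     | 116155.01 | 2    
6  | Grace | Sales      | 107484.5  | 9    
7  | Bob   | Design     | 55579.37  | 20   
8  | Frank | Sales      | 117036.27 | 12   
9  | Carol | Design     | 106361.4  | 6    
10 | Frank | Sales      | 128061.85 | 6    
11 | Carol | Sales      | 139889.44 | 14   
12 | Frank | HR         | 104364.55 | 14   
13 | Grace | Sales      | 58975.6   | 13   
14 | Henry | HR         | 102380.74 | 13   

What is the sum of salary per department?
SELECT department, SUM(salary) as result
FROM employees
GROUP BY department

Result:
  Design: 496149.19
  HR: 325317.18
  Sales: 551447.66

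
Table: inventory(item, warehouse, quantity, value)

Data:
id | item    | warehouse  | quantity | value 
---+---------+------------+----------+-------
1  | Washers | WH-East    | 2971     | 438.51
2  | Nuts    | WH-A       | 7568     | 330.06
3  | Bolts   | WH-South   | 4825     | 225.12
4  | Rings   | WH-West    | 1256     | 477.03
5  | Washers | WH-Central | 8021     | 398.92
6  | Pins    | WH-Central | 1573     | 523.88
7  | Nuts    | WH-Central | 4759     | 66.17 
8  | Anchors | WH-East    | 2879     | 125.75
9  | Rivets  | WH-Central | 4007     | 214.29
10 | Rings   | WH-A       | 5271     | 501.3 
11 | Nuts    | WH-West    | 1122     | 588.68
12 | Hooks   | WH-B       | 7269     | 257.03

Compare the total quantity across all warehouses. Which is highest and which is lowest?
SELECT warehouse, SUM(quantity)
FROM inventory
GROUP BY warehouse
ORDER BY SUM(quantity)

All groups:
  WH-West: 2378
  WH-South: 4825
  WH-East: 5850
  WH-B: 7269
  WH-A: 12839
  WH-Central: 18360

Highest: WH-Central (18360)
Lowest: WH-West (2378)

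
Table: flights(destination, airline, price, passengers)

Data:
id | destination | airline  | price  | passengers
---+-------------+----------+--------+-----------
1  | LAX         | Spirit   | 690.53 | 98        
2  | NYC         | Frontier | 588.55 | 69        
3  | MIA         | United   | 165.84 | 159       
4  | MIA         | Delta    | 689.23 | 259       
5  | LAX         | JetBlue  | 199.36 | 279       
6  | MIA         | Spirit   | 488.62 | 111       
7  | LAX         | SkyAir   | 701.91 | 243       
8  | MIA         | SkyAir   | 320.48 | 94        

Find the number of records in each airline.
SELECT airline, COUNT(*) as count
FROM flights
GROUP BY airline

Result:
  Delta: 1
  Frontier: 1
  JetBlue: 1
  SkyAir: 2
  Spirit: 2
  United: 1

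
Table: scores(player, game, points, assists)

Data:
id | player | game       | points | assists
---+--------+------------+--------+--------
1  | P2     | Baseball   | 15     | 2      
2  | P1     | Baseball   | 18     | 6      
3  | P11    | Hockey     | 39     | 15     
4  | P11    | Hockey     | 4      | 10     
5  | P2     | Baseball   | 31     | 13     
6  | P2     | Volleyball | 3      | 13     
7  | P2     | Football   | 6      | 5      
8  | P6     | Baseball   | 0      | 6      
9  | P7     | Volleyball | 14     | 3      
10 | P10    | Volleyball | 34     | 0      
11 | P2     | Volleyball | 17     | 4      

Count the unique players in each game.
SELECT game, COUNT(DISTINCT player)
FROM scores
GROUP BY game

Result:
  Baseball: 3 distinct
  Football: 1 distinct
  Hockey: 1 distinct
  Volleyball: 3 distinct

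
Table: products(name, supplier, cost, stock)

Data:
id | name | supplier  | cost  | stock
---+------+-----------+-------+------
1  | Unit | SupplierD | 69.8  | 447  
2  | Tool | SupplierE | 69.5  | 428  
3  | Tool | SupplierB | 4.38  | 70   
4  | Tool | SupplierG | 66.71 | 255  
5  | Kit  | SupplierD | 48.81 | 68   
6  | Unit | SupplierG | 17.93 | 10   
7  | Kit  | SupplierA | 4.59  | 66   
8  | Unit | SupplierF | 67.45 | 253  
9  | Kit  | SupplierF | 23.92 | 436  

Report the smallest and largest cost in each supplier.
SELECT supplier, MIN(cost), MAX(cost)
FROM products
GROUP BY supplier

Result:
  SupplierA: min=4.59, max=4.59
  SupplierB: min=4.38, max=4.38
  SupplierD: min=48.81, max=69.80
  SupplierE: min=69.50, max=69.50
  SupplierF: min=23.92, max=67.45
  SupplierG: min=17.93, max=66.71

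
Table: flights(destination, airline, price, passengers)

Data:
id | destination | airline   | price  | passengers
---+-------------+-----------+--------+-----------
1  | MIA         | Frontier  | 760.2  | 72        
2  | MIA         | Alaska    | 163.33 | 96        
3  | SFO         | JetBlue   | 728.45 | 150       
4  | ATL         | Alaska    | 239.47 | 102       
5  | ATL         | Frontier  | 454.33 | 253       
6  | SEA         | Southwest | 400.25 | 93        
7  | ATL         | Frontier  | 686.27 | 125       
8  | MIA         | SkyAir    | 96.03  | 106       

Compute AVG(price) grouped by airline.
SELECT airline, AVG(price) as result
FROM flights
GROUP BY airline

Result:
  Alaska: 201.40
  Frontier: 633.60
  JetBlue: 728.45
  SkyAir: 96.03
  Southwest: 400.25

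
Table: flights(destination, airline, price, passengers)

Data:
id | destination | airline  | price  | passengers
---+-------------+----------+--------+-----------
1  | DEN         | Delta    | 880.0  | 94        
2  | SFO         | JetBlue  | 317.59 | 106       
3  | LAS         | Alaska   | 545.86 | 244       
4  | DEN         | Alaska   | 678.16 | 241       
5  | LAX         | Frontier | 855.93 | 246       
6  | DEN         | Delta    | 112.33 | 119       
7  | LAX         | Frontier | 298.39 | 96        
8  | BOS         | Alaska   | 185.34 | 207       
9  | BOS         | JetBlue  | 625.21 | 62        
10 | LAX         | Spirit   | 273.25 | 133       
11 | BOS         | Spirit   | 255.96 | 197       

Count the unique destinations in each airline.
SELECT airline, COUNT(DISTINCT destination)
FROM flights
GROUP BY airline

Result:
  Alaska: 3 distinct
  Delta: 1 distinct
  Frontier: 1 distinct
  JetBlue: 2 distinct
  Spirit: 2 distinct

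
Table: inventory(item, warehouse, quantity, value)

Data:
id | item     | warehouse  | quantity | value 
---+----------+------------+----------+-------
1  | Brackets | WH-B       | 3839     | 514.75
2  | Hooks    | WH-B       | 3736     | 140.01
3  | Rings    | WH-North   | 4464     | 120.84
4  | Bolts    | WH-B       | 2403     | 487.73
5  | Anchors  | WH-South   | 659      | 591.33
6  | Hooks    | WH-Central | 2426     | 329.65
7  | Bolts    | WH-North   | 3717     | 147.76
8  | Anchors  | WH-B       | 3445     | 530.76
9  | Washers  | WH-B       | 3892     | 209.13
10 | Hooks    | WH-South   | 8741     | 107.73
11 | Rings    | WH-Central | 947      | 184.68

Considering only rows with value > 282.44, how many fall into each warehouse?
SELECT warehouse, COUNT(*)
FROM inventory
WHERE value > 282.44
GROUP BY warehouse

Note: WHERE filters rows before grouping.

Result:
  WH-B: 3
  WH-Central: 1
  WH-South: 1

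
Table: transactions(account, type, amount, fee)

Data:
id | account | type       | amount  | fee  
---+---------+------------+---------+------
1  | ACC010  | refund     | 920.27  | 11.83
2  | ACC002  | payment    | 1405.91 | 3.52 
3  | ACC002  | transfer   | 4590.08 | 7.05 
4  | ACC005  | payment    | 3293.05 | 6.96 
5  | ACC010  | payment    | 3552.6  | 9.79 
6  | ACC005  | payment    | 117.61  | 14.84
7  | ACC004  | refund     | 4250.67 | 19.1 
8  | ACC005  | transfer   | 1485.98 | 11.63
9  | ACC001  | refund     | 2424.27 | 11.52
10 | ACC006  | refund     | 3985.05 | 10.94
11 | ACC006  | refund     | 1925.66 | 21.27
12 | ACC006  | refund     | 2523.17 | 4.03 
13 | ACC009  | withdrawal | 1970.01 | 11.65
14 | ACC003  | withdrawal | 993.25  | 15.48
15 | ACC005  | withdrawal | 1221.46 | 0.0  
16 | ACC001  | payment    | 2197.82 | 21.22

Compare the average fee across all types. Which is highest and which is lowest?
SELECT type, AVG(fee)
FROM transactions
GROUP BY type
ORDER BY AVG(fee)

All groups:
  withdrawal: 9.04
  transfer: 9.34
  payment: 11.27
  refund: 13.12

Highest: refund (13.12)
Lowest: withdrawal (9.04)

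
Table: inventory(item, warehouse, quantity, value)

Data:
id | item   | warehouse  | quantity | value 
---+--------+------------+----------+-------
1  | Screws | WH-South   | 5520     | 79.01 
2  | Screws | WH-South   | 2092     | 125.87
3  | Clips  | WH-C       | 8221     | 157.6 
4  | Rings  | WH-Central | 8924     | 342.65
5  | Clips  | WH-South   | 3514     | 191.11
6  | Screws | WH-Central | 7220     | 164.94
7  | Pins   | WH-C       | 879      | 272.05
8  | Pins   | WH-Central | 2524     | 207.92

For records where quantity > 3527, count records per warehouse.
SELECT warehouse, COUNT(*)
FROM inventory
WHERE quantity > 3527
GROUP BY warehouse

Note: WHERE filters rows before grouping.

Result:
  WH-C: 1
  WH-Central: 2
  WH-South: 1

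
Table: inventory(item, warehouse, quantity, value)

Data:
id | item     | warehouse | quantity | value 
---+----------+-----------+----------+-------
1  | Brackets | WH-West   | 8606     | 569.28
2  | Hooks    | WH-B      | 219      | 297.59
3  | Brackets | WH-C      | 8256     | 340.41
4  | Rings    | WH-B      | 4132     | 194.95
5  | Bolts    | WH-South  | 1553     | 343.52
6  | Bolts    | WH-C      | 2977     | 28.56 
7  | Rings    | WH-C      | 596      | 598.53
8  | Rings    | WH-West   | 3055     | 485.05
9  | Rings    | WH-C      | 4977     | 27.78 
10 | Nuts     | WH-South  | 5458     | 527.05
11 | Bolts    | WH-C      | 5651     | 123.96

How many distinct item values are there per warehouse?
SELECT warehouse, COUNT(DISTINCT item)
FROM inventory
GROUP BY warehouse

Result:
  WH-B: 2 distinct
  WH-C: 3 distinct
  WH-South: 2 distinct
  WH-West: 2 distinct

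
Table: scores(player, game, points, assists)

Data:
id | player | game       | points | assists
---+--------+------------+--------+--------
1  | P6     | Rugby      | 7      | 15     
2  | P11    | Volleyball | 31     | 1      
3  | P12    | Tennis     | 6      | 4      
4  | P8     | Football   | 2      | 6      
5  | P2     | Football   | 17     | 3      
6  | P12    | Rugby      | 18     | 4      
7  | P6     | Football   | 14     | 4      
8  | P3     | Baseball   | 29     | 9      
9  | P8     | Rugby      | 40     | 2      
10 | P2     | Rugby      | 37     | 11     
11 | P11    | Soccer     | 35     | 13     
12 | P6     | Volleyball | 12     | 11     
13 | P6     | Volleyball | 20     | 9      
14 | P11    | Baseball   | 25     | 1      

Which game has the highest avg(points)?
SELECT game, AVG(points) as val
FROM scores
GROUP BY game
ORDER BY val DESC
LIMIT 1

Result: Soccer with avg(points) = 35.00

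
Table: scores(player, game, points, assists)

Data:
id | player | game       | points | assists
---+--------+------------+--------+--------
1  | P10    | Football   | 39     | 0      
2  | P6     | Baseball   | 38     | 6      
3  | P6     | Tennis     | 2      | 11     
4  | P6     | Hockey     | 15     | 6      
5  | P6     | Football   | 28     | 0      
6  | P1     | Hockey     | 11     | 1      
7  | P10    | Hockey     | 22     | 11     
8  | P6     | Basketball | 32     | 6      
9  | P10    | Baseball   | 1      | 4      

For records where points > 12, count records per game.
SELECT game, COUNT(*)
FROM scores
WHERE points > 12
GROUP BY game

Note: WHERE filters rows before grouping.

Result:
  Baseball: 1
  Basketball: 1
  Football: 2
  Hockey: 2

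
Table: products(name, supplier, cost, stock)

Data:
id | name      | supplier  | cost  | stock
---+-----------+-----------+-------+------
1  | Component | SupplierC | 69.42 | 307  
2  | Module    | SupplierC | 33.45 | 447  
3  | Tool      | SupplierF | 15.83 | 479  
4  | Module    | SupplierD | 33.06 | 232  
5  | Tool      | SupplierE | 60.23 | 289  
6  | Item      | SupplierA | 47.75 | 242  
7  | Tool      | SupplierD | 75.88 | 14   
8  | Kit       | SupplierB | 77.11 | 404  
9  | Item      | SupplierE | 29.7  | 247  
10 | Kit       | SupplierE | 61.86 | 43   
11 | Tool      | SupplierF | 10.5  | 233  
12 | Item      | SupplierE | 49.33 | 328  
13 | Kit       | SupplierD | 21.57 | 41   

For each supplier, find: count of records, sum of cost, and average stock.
SELECT supplier,
       COUNT(*) as cnt,
       SUM(cost) as total_cost,
       AVG(stock) as avg_stock
FROM products
GROUP BY supplier

Result:
  SupplierA: 1 records, 47.75 total cost, 242.00 avg stock
  SupplierB: 1 records, 77.11 total cost, 404.00 avg stock
  SupplierC: 2 records, 102.87 total cost, 377.00 avg stock
  SupplierD: 3 records, 130.51 total cost, 95.67 avg stock
  SupplierE: 4 records, 201.12 total cost, 226.75 avg stock
  SupplierF: 2 records, 26.33 total cost, 356.00 avg stock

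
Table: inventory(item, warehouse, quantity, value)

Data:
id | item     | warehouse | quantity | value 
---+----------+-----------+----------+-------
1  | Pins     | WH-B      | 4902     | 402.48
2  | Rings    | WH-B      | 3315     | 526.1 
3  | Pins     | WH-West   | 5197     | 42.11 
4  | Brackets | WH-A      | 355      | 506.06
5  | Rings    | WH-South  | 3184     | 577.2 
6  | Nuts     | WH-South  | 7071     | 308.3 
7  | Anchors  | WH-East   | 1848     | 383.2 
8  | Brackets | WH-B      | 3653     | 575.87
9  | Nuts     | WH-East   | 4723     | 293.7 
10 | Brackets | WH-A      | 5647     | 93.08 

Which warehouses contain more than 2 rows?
SELECT warehouse, COUNT(*) as cnt
FROM inventory
GROUP BY warehouse
HAVING COUNT(*) > 2

Result:
  WH-B: 3

Note: HAVING filters groups after aggregation, WHERE filters rows before.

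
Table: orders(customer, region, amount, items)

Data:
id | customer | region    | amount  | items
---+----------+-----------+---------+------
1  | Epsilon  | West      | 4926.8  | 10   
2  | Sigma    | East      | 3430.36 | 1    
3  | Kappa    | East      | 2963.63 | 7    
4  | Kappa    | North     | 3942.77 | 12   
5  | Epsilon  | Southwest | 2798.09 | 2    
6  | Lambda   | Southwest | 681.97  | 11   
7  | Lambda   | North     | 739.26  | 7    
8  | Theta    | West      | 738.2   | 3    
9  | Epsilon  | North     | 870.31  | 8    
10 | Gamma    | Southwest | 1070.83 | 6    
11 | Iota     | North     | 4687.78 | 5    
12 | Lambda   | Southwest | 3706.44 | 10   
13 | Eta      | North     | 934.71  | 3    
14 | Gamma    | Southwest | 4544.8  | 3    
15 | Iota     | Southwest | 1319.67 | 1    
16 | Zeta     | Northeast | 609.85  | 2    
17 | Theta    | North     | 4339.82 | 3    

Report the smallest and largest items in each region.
SELECT region, MIN(items), MAX(items)
FROM orders
GROUP BY region

Result:
  East: min=1, max=7
  North: min=3, max=12
  Northeast: min=2, max=2
  Southwest: min=1, max=11
  West: min=3, max=10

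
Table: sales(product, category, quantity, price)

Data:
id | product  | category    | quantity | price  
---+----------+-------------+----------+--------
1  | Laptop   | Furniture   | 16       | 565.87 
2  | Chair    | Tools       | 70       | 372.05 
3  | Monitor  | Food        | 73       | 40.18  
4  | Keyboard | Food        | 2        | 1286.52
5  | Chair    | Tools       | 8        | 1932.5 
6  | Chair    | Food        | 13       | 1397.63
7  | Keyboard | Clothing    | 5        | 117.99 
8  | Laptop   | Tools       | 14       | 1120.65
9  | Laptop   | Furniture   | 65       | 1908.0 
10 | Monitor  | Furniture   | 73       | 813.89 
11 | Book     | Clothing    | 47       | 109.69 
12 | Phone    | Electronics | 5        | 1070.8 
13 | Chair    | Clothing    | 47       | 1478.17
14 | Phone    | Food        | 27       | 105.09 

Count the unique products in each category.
SELECT category, COUNT(DISTINCT product)
FROM sales
GROUP BY category

Result:
  Clothing: 3 distinct
  Electronics: 1 distinct
  Food: 4 distinct
  Furniture: 2 distinct
  Tools: 2 distinct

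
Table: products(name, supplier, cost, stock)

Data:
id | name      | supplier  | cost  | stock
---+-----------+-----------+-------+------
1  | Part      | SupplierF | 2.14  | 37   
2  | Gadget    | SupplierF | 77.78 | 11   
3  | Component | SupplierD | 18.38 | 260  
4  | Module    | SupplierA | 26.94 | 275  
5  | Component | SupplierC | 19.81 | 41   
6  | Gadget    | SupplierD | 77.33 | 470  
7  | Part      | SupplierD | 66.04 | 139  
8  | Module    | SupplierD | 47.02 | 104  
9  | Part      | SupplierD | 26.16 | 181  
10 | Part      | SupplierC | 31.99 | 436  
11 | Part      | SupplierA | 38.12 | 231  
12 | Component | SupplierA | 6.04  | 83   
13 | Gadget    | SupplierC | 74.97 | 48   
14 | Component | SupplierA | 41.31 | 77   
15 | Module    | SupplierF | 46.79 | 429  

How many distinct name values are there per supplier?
SELECT supplier, COUNT(DISTINCT name)
FROM products
GROUP BY supplier

Result:
  SupplierA: 3 distinct
  SupplierC: 3 distinct
  SupplierD: 4 distinct
  SupplierF: 3 distinct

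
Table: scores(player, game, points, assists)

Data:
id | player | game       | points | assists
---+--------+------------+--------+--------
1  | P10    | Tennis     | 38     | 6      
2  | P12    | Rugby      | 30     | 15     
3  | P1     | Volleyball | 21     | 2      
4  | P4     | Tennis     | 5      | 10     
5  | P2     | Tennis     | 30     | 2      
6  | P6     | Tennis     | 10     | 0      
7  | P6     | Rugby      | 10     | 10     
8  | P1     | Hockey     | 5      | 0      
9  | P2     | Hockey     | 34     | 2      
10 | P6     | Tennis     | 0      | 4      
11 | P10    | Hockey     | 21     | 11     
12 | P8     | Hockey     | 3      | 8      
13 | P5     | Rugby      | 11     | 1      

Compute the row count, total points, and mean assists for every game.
SELECT game,
       COUNT(*) as cnt,
       SUM(points) as total_points,
       AVG(assists) as avg_assists
FROM scores
GROUP BY game

Result:
  Hockey: 4 records, 63 total points, 5.25 avg assists
  Rugby: 3 records, 51 total points, 8.67 avg assists
  Tennis: 5 records, 83 total points, 4.40 avg assists
  Volleyball: 1 records, 21 total points, 2.00 avg assists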